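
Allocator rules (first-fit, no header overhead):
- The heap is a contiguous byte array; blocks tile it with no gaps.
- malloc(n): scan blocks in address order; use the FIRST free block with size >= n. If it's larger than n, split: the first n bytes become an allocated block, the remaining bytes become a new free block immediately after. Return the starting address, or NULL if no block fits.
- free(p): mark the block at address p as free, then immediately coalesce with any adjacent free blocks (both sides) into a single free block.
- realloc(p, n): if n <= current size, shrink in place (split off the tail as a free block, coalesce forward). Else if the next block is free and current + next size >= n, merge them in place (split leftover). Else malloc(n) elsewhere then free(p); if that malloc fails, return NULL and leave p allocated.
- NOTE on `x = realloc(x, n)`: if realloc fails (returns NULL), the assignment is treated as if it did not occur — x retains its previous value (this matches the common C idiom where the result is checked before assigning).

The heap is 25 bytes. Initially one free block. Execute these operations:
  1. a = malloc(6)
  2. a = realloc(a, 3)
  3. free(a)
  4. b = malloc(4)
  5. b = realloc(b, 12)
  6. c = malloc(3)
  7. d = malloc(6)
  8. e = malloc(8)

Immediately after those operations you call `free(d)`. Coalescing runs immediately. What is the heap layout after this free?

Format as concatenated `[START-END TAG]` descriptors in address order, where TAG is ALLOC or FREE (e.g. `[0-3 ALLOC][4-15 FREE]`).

Op 1: a = malloc(6) -> a = 0; heap: [0-5 ALLOC][6-24 FREE]
Op 2: a = realloc(a, 3) -> a = 0; heap: [0-2 ALLOC][3-24 FREE]
Op 3: free(a) -> (freed a); heap: [0-24 FREE]
Op 4: b = malloc(4) -> b = 0; heap: [0-3 ALLOC][4-24 FREE]
Op 5: b = realloc(b, 12) -> b = 0; heap: [0-11 ALLOC][12-24 FREE]
Op 6: c = malloc(3) -> c = 12; heap: [0-11 ALLOC][12-14 ALLOC][15-24 FREE]
Op 7: d = malloc(6) -> d = 15; heap: [0-11 ALLOC][12-14 ALLOC][15-20 ALLOC][21-24 FREE]
Op 8: e = malloc(8) -> e = NULL; heap: [0-11 ALLOC][12-14 ALLOC][15-20 ALLOC][21-24 FREE]
free(d): d = 15 -> block [15-20 ALLOC]; mark free, coalesce with adjacent free neighbors -> [0-11 ALLOC][12-14 ALLOC][15-24 FREE]

Answer: [0-11 ALLOC][12-14 ALLOC][15-24 FREE]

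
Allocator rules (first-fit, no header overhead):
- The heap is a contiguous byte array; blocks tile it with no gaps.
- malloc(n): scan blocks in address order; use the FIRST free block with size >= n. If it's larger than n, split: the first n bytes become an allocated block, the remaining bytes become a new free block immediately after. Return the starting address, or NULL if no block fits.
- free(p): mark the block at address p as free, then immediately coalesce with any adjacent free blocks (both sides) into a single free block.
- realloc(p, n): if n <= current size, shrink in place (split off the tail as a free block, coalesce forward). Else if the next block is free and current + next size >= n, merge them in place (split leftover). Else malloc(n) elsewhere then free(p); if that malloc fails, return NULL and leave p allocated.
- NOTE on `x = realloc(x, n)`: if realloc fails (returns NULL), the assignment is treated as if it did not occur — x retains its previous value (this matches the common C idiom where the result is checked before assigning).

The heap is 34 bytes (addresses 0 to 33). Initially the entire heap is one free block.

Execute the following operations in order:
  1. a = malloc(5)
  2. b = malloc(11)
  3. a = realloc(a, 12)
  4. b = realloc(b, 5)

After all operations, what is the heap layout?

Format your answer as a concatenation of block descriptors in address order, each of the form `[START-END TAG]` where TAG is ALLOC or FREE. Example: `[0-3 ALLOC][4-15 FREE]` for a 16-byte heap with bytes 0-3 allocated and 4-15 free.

Answer: [0-4 FREE][5-9 ALLOC][10-15 FREE][16-27 ALLOC][28-33 FREE]

Derivation:
Op 1: a = malloc(5) -> a = 0; heap: [0-4 ALLOC][5-33 FREE]
Op 2: b = malloc(11) -> b = 5; heap: [0-4 ALLOC][5-15 ALLOC][16-33 FREE]
Op 3: a = realloc(a, 12) -> a = 16; heap: [0-4 FREE][5-15 ALLOC][16-27 ALLOC][28-33 FREE]
Op 4: b = realloc(b, 5) -> b = 5; heap: [0-4 FREE][5-9 ALLOC][10-15 FREE][16-27 ALLOC][28-33 FREE]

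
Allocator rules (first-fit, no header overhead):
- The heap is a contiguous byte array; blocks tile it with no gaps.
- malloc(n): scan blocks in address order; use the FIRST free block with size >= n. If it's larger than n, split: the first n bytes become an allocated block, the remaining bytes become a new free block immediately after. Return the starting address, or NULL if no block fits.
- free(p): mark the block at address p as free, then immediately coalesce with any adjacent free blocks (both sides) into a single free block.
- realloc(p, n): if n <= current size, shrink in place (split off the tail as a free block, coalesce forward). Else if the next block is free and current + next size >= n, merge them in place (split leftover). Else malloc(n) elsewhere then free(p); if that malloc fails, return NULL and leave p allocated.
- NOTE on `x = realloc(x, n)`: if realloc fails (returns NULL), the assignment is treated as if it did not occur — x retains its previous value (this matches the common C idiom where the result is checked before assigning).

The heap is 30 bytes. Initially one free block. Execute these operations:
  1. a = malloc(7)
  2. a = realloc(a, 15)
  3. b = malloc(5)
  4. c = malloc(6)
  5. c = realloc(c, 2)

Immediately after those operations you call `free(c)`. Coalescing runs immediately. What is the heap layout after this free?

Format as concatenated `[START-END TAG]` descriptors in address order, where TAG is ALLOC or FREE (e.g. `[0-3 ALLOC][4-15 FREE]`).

Op 1: a = malloc(7) -> a = 0; heap: [0-6 ALLOC][7-29 FREE]
Op 2: a = realloc(a, 15) -> a = 0; heap: [0-14 ALLOC][15-29 FREE]
Op 3: b = malloc(5) -> b = 15; heap: [0-14 ALLOC][15-19 ALLOC][20-29 FREE]
Op 4: c = malloc(6) -> c = 20; heap: [0-14 ALLOC][15-19 ALLOC][20-25 ALLOC][26-29 FREE]
Op 5: c = realloc(c, 2) -> c = 20; heap: [0-14 ALLOC][15-19 ALLOC][20-21 ALLOC][22-29 FREE]
free(c): c = 20 -> block [20-21 ALLOC]; mark free, coalesce with adjacent free neighbors -> [0-14 ALLOC][15-19 ALLOC][20-29 FREE]

Answer: [0-14 ALLOC][15-19 ALLOC][20-29 FREE]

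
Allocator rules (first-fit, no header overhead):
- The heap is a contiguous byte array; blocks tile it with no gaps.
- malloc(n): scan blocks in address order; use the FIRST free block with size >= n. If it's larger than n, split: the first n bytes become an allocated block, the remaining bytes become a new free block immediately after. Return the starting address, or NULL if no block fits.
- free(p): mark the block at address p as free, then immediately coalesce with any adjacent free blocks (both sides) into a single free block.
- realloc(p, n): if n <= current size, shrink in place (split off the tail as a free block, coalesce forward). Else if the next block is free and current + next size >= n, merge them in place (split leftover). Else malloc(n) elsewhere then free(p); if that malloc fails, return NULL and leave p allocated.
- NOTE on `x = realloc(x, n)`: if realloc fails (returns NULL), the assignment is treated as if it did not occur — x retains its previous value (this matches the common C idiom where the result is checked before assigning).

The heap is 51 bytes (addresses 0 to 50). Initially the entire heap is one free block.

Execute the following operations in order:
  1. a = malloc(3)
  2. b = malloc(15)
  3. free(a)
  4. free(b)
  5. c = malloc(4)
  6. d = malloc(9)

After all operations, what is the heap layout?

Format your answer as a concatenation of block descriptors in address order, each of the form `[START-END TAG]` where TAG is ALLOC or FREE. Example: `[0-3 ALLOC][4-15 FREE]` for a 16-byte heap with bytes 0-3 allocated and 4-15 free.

Answer: [0-3 ALLOC][4-12 ALLOC][13-50 FREE]

Derivation:
Op 1: a = malloc(3) -> a = 0; heap: [0-2 ALLOC][3-50 FREE]
Op 2: b = malloc(15) -> b = 3; heap: [0-2 ALLOC][3-17 ALLOC][18-50 FREE]
Op 3: free(a) -> (freed a); heap: [0-2 FREE][3-17 ALLOC][18-50 FREE]
Op 4: free(b) -> (freed b); heap: [0-50 FREE]
Op 5: c = malloc(4) -> c = 0; heap: [0-3 ALLOC][4-50 FREE]
Op 6: d = malloc(9) -> d = 4; heap: [0-3 ALLOC][4-12 ALLOC][13-50 FREE]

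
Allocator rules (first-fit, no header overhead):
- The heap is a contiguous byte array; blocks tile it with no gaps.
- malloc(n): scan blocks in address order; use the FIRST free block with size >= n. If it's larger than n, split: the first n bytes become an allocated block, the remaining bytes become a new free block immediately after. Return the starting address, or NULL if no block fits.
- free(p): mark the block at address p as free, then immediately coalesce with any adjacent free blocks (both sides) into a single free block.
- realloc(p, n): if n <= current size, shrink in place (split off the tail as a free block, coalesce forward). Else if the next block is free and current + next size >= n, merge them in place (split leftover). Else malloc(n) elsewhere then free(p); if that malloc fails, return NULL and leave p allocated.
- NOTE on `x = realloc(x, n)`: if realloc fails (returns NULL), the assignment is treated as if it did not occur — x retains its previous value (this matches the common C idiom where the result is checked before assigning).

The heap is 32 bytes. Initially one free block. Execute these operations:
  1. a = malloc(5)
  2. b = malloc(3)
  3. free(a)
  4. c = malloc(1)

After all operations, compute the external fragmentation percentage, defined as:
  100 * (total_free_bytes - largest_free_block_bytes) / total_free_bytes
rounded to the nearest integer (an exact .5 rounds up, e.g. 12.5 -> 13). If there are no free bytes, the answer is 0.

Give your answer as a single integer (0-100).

Answer: 14

Derivation:
Op 1: a = malloc(5) -> a = 0; heap: [0-4 ALLOC][5-31 FREE]
Op 2: b = malloc(3) -> b = 5; heap: [0-4 ALLOC][5-7 ALLOC][8-31 FREE]
Op 3: free(a) -> (freed a); heap: [0-4 FREE][5-7 ALLOC][8-31 FREE]
Op 4: c = malloc(1) -> c = 0; heap: [0-0 ALLOC][1-4 FREE][5-7 ALLOC][8-31 FREE]
Free blocks: [4 24] total_free=28 largest=24 -> 100*(28-24)/28 = 400/28 ≈ 14.286 -> rounds to 14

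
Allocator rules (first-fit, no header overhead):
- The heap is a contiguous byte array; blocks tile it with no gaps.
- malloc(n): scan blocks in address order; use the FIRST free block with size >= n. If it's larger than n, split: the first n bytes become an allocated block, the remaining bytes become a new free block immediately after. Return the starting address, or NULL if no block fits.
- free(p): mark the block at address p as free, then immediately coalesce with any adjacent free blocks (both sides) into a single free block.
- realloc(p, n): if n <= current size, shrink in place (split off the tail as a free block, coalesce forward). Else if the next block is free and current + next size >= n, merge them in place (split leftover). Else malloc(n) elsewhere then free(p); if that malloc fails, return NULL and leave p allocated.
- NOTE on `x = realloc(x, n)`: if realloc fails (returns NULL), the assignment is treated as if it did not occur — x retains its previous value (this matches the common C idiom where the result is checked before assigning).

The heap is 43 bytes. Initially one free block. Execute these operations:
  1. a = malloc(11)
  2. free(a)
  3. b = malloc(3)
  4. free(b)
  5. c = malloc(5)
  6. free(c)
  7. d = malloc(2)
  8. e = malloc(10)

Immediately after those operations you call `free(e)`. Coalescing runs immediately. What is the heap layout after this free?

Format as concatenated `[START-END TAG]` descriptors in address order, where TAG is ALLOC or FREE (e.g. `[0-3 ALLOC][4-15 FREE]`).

Op 1: a = malloc(11) -> a = 0; heap: [0-10 ALLOC][11-42 FREE]
Op 2: free(a) -> (freed a); heap: [0-42 FREE]
Op 3: b = malloc(3) -> b = 0; heap: [0-2 ALLOC][3-42 FREE]
Op 4: free(b) -> (freed b); heap: [0-42 FREE]
Op 5: c = malloc(5) -> c = 0; heap: [0-4 ALLOC][5-42 FREE]
Op 6: free(c) -> (freed c); heap: [0-42 FREE]
Op 7: d = malloc(2) -> d = 0; heap: [0-1 ALLOC][2-42 FREE]
Op 8: e = malloc(10) -> e = 2; heap: [0-1 ALLOC][2-11 ALLOC][12-42 FREE]
free(e): e = 2 -> block [2-11 ALLOC]; mark free, coalesce with adjacent free neighbors -> [0-1 ALLOC][2-42 FREE]

Answer: [0-1 ALLOC][2-42 FREE]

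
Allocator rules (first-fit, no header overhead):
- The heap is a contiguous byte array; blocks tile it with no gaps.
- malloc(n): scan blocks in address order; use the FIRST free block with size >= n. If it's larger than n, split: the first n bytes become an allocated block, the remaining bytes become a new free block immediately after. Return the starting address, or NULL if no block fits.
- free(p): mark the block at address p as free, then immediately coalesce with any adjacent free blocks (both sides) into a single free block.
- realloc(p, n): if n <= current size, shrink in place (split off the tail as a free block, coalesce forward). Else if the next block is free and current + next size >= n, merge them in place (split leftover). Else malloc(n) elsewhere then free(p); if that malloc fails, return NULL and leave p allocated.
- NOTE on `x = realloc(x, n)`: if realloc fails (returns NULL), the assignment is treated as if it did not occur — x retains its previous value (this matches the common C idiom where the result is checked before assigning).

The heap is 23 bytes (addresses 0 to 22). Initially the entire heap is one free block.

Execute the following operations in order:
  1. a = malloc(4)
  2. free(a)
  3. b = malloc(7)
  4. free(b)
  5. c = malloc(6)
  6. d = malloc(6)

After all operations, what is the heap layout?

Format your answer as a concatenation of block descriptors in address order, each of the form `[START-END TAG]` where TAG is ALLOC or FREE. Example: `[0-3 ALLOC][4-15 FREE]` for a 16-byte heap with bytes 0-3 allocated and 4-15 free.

Answer: [0-5 ALLOC][6-11 ALLOC][12-22 FREE]

Derivation:
Op 1: a = malloc(4) -> a = 0; heap: [0-3 ALLOC][4-22 FREE]
Op 2: free(a) -> (freed a); heap: [0-22 FREE]
Op 3: b = malloc(7) -> b = 0; heap: [0-6 ALLOC][7-22 FREE]
Op 4: free(b) -> (freed b); heap: [0-22 FREE]
Op 5: c = malloc(6) -> c = 0; heap: [0-5 ALLOC][6-22 FREE]
Op 6: d = malloc(6) -> d = 6; heap: [0-5 ALLOC][6-11 ALLOC][12-22 FREE]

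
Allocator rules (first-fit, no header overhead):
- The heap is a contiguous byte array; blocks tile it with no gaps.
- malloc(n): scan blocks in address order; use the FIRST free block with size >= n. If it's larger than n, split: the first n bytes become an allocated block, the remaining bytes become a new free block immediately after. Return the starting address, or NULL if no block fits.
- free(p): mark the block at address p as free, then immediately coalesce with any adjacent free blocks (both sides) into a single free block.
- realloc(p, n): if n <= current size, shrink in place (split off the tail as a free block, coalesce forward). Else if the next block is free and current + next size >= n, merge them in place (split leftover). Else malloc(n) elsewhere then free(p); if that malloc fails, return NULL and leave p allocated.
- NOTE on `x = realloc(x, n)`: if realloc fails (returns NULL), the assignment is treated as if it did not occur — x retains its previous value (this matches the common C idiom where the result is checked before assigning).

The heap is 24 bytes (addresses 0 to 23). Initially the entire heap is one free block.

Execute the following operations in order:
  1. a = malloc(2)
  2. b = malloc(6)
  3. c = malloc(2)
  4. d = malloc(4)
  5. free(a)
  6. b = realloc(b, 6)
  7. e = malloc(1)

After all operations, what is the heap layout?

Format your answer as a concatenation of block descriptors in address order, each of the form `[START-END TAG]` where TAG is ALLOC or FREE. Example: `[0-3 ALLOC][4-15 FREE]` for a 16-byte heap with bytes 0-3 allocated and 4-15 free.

Op 1: a = malloc(2) -> a = 0; heap: [0-1 ALLOC][2-23 FREE]
Op 2: b = malloc(6) -> b = 2; heap: [0-1 ALLOC][2-7 ALLOC][8-23 FREE]
Op 3: c = malloc(2) -> c = 8; heap: [0-1 ALLOC][2-7 ALLOC][8-9 ALLOC][10-23 FREE]
Op 4: d = malloc(4) -> d = 10; heap: [0-1 ALLOC][2-7 ALLOC][8-9 ALLOC][10-13 ALLOC][14-23 FREE]
Op 5: free(a) -> (freed a); heap: [0-1 FREE][2-7 ALLOC][8-9 ALLOC][10-13 ALLOC][14-23 FREE]
Op 6: b = realloc(b, 6) -> b = 2; heap: [0-1 FREE][2-7 ALLOC][8-9 ALLOC][10-13 ALLOC][14-23 FREE]
Op 7: e = malloc(1) -> e = 0; heap: [0-0 ALLOC][1-1 FREE][2-7 ALLOC][8-9 ALLOC][10-13 ALLOC][14-23 FREE]

Answer: [0-0 ALLOC][1-1 FREE][2-7 ALLOC][8-9 ALLOC][10-13 ALLOC][14-23 FREE]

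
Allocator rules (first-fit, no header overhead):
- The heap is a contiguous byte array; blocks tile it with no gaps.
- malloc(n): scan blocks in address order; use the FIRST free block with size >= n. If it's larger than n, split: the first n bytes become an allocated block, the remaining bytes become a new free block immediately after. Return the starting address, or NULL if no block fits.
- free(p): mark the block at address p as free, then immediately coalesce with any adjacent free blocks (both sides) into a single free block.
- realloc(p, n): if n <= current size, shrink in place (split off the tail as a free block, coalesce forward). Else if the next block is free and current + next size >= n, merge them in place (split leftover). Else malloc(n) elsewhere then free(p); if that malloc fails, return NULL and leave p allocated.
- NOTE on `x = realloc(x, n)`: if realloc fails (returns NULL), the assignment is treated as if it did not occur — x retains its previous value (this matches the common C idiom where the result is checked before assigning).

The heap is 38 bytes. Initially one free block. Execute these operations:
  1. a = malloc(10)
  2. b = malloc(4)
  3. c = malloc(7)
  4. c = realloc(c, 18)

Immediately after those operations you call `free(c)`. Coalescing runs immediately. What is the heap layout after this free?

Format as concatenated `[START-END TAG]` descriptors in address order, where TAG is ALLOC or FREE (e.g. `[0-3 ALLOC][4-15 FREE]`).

Op 1: a = malloc(10) -> a = 0; heap: [0-9 ALLOC][10-37 FREE]
Op 2: b = malloc(4) -> b = 10; heap: [0-9 ALLOC][10-13 ALLOC][14-37 FREE]
Op 3: c = malloc(7) -> c = 14; heap: [0-9 ALLOC][10-13 ALLOC][14-20 ALLOC][21-37 FREE]
Op 4: c = realloc(c, 18) -> c = 14; heap: [0-9 ALLOC][10-13 ALLOC][14-31 ALLOC][32-37 FREE]
free(c): c = 14 -> block [14-31 ALLOC]; mark free, coalesce with adjacent free neighbors -> [0-9 ALLOC][10-13 ALLOC][14-37 FREE]

Answer: [0-9 ALLOC][10-13 ALLOC][14-37 FREE]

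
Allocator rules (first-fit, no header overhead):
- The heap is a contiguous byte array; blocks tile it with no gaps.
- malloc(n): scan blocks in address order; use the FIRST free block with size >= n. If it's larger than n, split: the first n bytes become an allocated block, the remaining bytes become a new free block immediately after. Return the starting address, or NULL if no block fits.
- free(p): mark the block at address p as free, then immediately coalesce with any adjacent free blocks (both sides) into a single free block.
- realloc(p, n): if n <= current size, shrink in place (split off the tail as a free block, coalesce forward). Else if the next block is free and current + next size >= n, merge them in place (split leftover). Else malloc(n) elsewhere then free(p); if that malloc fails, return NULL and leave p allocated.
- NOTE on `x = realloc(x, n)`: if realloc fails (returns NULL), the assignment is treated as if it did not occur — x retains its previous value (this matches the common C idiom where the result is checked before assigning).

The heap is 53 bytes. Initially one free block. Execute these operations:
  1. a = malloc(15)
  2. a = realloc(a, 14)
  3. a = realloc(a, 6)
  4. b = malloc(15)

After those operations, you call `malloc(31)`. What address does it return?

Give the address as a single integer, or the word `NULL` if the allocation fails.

Answer: 21

Derivation:
Op 1: a = malloc(15) -> a = 0; heap: [0-14 ALLOC][15-52 FREE]
Op 2: a = realloc(a, 14) -> a = 0; heap: [0-13 ALLOC][14-52 FREE]
Op 3: a = realloc(a, 6) -> a = 0; heap: [0-5 ALLOC][6-52 FREE]
Op 4: b = malloc(15) -> b = 6; heap: [0-5 ALLOC][6-20 ALLOC][21-52 FREE]
malloc(31): first-fit scan over [0-5 ALLOC][6-20 ALLOC][21-52 FREE] -> 21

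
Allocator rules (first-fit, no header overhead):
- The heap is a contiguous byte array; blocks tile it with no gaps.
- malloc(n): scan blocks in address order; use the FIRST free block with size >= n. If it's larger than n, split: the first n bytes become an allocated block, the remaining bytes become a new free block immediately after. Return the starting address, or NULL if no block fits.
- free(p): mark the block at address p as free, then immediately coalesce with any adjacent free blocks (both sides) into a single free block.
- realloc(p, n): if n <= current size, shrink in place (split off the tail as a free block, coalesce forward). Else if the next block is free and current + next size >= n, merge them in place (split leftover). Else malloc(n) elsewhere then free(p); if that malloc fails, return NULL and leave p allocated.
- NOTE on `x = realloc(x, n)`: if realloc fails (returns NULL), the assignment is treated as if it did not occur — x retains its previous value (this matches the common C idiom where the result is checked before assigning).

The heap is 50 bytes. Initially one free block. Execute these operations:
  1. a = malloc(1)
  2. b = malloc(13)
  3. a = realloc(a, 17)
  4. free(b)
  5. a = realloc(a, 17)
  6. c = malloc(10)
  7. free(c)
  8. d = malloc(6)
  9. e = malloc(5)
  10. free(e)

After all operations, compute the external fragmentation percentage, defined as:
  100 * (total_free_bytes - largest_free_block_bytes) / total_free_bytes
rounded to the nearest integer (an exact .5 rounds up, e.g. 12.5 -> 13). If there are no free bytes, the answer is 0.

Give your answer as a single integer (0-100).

Op 1: a = malloc(1) -> a = 0; heap: [0-0 ALLOC][1-49 FREE]
Op 2: b = malloc(13) -> b = 1; heap: [0-0 ALLOC][1-13 ALLOC][14-49 FREE]
Op 3: a = realloc(a, 17) -> a = 14; heap: [0-0 FREE][1-13 ALLOC][14-30 ALLOC][31-49 FREE]
Op 4: free(b) -> (freed b); heap: [0-13 FREE][14-30 ALLOC][31-49 FREE]
Op 5: a = realloc(a, 17) -> a = 14; heap: [0-13 FREE][14-30 ALLOC][31-49 FREE]
Op 6: c = malloc(10) -> c = 0; heap: [0-9 ALLOC][10-13 FREE][14-30 ALLOC][31-49 FREE]
Op 7: free(c) -> (freed c); heap: [0-13 FREE][14-30 ALLOC][31-49 FREE]
Op 8: d = malloc(6) -> d = 0; heap: [0-5 ALLOC][6-13 FREE][14-30 ALLOC][31-49 FREE]
Op 9: e = malloc(5) -> e = 6; heap: [0-5 ALLOC][6-10 ALLOC][11-13 FREE][14-30 ALLOC][31-49 FREE]
Op 10: free(e) -> (freed e); heap: [0-5 ALLOC][6-13 FREE][14-30 ALLOC][31-49 FREE]
Free blocks: [8 19] total_free=27 largest=19 -> 100*(27-19)/27 = 800/27 ≈ 29.630 -> rounds to 30

Answer: 30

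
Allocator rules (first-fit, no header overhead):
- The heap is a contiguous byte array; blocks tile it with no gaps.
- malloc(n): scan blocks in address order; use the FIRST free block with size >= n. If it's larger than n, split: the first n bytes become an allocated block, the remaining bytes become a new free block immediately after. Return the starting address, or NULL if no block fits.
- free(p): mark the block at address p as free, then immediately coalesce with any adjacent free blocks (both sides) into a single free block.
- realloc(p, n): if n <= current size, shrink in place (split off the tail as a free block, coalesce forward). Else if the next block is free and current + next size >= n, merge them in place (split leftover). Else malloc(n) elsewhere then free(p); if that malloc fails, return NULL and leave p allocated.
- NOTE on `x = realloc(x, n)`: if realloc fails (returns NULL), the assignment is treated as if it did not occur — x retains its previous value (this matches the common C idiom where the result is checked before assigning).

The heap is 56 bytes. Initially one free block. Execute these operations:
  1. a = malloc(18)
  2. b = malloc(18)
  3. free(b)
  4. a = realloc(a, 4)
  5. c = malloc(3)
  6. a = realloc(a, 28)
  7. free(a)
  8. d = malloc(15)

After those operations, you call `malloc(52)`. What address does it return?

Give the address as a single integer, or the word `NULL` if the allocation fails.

Answer: NULL

Derivation:
Op 1: a = malloc(18) -> a = 0; heap: [0-17 ALLOC][18-55 FREE]
Op 2: b = malloc(18) -> b = 18; heap: [0-17 ALLOC][18-35 ALLOC][36-55 FREE]
Op 3: free(b) -> (freed b); heap: [0-17 ALLOC][18-55 FREE]
Op 4: a = realloc(a, 4) -> a = 0; heap: [0-3 ALLOC][4-55 FREE]
Op 5: c = malloc(3) -> c = 4; heap: [0-3 ALLOC][4-6 ALLOC][7-55 FREE]
Op 6: a = realloc(a, 28) -> a = 7; heap: [0-3 FREE][4-6 ALLOC][7-34 ALLOC][35-55 FREE]
Op 7: free(a) -> (freed a); heap: [0-3 FREE][4-6 ALLOC][7-55 FREE]
Op 8: d = malloc(15) -> d = 7; heap: [0-3 FREE][4-6 ALLOC][7-21 ALLOC][22-55 FREE]
malloc(52): first-fit scan over [0-3 FREE][4-6 ALLOC][7-21 ALLOC][22-55 FREE] -> NULL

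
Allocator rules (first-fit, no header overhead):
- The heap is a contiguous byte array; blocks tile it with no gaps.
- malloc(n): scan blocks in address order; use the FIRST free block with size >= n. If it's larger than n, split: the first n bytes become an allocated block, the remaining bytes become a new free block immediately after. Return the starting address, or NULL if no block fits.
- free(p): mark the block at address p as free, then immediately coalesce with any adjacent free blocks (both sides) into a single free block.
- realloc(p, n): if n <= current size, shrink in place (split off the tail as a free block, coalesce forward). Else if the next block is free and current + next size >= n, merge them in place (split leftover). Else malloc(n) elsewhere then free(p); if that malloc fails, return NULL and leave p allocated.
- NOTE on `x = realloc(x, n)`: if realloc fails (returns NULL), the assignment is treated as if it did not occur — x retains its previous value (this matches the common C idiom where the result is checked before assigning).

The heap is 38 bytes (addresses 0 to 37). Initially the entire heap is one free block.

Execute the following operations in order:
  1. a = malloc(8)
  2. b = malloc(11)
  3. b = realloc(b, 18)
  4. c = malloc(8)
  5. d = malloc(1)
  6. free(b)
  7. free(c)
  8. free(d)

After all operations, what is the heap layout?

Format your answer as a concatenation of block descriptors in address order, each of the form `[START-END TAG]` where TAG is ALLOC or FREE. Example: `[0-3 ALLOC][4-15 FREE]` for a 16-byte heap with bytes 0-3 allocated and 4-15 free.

Op 1: a = malloc(8) -> a = 0; heap: [0-7 ALLOC][8-37 FREE]
Op 2: b = malloc(11) -> b = 8; heap: [0-7 ALLOC][8-18 ALLOC][19-37 FREE]
Op 3: b = realloc(b, 18) -> b = 8; heap: [0-7 ALLOC][8-25 ALLOC][26-37 FREE]
Op 4: c = malloc(8) -> c = 26; heap: [0-7 ALLOC][8-25 ALLOC][26-33 ALLOC][34-37 FREE]
Op 5: d = malloc(1) -> d = 34; heap: [0-7 ALLOC][8-25 ALLOC][26-33 ALLOC][34-34 ALLOC][35-37 FREE]
Op 6: free(b) -> (freed b); heap: [0-7 ALLOC][8-25 FREE][26-33 ALLOC][34-34 ALLOC][35-37 FREE]
Op 7: free(c) -> (freed c); heap: [0-7 ALLOC][8-33 FREE][34-34 ALLOC][35-37 FREE]
Op 8: free(d) -> (freed d); heap: [0-7 ALLOC][8-37 FREE]

Answer: [0-7 ALLOC][8-37 FREE]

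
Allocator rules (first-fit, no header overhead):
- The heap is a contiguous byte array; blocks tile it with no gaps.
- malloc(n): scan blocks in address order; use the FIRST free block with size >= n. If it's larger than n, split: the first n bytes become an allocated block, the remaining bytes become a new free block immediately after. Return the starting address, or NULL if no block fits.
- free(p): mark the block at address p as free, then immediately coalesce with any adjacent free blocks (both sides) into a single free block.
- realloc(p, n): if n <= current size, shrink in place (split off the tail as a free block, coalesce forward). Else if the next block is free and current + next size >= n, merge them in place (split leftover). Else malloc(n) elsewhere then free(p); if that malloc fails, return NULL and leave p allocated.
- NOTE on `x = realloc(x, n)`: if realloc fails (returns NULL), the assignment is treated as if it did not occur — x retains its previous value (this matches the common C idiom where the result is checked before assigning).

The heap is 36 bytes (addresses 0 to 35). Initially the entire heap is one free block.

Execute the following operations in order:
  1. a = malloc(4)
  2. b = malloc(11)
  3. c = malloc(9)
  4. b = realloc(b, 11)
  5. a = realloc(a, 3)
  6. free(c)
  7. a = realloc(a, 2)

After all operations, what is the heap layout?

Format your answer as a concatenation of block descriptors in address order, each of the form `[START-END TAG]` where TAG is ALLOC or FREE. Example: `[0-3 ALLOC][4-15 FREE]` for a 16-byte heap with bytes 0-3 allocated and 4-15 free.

Op 1: a = malloc(4) -> a = 0; heap: [0-3 ALLOC][4-35 FREE]
Op 2: b = malloc(11) -> b = 4; heap: [0-3 ALLOC][4-14 ALLOC][15-35 FREE]
Op 3: c = malloc(9) -> c = 15; heap: [0-3 ALLOC][4-14 ALLOC][15-23 ALLOC][24-35 FREE]
Op 4: b = realloc(b, 11) -> b = 4; heap: [0-3 ALLOC][4-14 ALLOC][15-23 ALLOC][24-35 FREE]
Op 5: a = realloc(a, 3) -> a = 0; heap: [0-2 ALLOC][3-3 FREE][4-14 ALLOC][15-23 ALLOC][24-35 FREE]
Op 6: free(c) -> (freed c); heap: [0-2 ALLOC][3-3 FREE][4-14 ALLOC][15-35 FREE]
Op 7: a = realloc(a, 2) -> a = 0; heap: [0-1 ALLOC][2-3 FREE][4-14 ALLOC][15-35 FREE]

Answer: [0-1 ALLOC][2-3 FREE][4-14 ALLOC][15-35 FREE]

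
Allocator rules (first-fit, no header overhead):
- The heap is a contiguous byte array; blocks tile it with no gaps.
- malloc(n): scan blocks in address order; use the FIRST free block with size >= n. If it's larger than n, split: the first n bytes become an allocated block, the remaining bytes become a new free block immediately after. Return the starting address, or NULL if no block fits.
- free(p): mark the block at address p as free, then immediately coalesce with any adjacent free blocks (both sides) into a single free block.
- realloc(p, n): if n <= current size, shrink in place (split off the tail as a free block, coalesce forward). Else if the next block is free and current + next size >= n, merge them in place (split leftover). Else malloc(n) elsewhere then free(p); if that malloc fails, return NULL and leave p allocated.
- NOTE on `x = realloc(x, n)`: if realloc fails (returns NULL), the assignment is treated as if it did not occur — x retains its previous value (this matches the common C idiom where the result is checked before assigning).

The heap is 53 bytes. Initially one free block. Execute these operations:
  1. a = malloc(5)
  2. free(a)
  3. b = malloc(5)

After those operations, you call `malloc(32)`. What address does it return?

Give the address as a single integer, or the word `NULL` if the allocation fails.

Op 1: a = malloc(5) -> a = 0; heap: [0-4 ALLOC][5-52 FREE]
Op 2: free(a) -> (freed a); heap: [0-52 FREE]
Op 3: b = malloc(5) -> b = 0; heap: [0-4 ALLOC][5-52 FREE]
malloc(32): first-fit scan over [0-4 ALLOC][5-52 FREE] -> 5

Answer: 5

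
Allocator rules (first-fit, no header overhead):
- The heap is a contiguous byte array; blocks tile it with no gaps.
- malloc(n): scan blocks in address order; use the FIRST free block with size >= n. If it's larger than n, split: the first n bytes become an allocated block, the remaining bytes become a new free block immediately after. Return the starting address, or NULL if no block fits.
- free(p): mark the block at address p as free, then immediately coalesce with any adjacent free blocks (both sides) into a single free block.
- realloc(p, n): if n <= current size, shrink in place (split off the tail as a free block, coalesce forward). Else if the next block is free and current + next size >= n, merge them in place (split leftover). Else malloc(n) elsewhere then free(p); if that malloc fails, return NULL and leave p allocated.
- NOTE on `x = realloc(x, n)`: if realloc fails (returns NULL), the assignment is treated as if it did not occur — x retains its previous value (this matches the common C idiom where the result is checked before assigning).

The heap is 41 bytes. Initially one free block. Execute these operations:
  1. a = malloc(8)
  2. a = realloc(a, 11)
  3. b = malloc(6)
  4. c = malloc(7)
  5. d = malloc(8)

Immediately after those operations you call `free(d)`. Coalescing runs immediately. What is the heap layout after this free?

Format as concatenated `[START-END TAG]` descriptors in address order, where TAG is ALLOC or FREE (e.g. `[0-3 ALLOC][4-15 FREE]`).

Answer: [0-10 ALLOC][11-16 ALLOC][17-23 ALLOC][24-40 FREE]

Derivation:
Op 1: a = malloc(8) -> a = 0; heap: [0-7 ALLOC][8-40 FREE]
Op 2: a = realloc(a, 11) -> a = 0; heap: [0-10 ALLOC][11-40 FREE]
Op 3: b = malloc(6) -> b = 11; heap: [0-10 ALLOC][11-16 ALLOC][17-40 FREE]
Op 4: c = malloc(7) -> c = 17; heap: [0-10 ALLOC][11-16 ALLOC][17-23 ALLOC][24-40 FREE]
Op 5: d = malloc(8) -> d = 24; heap: [0-10 ALLOC][11-16 ALLOC][17-23 ALLOC][24-31 ALLOC][32-40 FREE]
free(d): d = 24 -> block [24-31 ALLOC]; mark free, coalesce with adjacent free neighbors -> [0-10 ALLOC][11-16 ALLOC][17-23 ALLOC][24-40 FREE]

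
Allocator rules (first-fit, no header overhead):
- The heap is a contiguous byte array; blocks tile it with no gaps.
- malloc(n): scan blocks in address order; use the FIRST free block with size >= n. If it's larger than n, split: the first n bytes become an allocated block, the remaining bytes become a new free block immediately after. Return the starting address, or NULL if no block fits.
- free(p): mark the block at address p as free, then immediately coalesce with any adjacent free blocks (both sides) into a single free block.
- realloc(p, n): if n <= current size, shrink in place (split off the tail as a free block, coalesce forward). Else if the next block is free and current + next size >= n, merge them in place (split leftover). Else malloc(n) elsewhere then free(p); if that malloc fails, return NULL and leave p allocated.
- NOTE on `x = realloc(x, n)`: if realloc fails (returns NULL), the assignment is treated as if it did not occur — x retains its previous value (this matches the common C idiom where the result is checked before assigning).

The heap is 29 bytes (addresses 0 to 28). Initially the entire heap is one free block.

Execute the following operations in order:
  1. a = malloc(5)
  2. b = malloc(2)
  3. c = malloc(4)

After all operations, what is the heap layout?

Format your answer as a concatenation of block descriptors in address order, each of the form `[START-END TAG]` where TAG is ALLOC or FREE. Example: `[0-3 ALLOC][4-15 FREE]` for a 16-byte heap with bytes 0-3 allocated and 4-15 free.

Answer: [0-4 ALLOC][5-6 ALLOC][7-10 ALLOC][11-28 FREE]

Derivation:
Op 1: a = malloc(5) -> a = 0; heap: [0-4 ALLOC][5-28 FREE]
Op 2: b = malloc(2) -> b = 5; heap: [0-4 ALLOC][5-6 ALLOC][7-28 FREE]
Op 3: c = malloc(4) -> c = 7; heap: [0-4 ALLOC][5-6 ALLOC][7-10 ALLOC][11-28 FREE]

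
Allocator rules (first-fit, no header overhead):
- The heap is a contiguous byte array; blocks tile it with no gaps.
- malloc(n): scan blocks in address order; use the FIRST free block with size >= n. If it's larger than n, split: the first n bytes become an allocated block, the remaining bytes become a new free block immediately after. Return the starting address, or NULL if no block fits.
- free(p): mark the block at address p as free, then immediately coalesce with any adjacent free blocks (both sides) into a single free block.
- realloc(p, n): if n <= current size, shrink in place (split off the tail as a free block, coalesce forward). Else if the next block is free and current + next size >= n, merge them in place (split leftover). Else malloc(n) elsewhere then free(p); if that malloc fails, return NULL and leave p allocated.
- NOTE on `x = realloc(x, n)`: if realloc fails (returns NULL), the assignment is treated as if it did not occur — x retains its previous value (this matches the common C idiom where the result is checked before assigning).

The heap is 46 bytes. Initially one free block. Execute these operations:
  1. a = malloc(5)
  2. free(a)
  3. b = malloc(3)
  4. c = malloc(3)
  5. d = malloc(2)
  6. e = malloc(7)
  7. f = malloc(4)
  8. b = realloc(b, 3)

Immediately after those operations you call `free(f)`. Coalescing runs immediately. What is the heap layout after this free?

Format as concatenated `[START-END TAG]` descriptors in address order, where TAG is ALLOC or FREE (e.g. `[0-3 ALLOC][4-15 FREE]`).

Answer: [0-2 ALLOC][3-5 ALLOC][6-7 ALLOC][8-14 ALLOC][15-45 FREE]

Derivation:
Op 1: a = malloc(5) -> a = 0; heap: [0-4 ALLOC][5-45 FREE]
Op 2: free(a) -> (freed a); heap: [0-45 FREE]
Op 3: b = malloc(3) -> b = 0; heap: [0-2 ALLOC][3-45 FREE]
Op 4: c = malloc(3) -> c = 3; heap: [0-2 ALLOC][3-5 ALLOC][6-45 FREE]
Op 5: d = malloc(2) -> d = 6; heap: [0-2 ALLOC][3-5 ALLOC][6-7 ALLOC][8-45 FREE]
Op 6: e = malloc(7) -> e = 8; heap: [0-2 ALLOC][3-5 ALLOC][6-7 ALLOC][8-14 ALLOC][15-45 FREE]
Op 7: f = malloc(4) -> f = 15; heap: [0-2 ALLOC][3-5 ALLOC][6-7 ALLOC][8-14 ALLOC][15-18 ALLOC][19-45 FREE]
Op 8: b = realloc(b, 3) -> b = 0; heap: [0-2 ALLOC][3-5 ALLOC][6-7 ALLOC][8-14 ALLOC][15-18 ALLOC][19-45 FREE]
free(f): f = 15 -> block [15-18 ALLOC]; mark free, coalesce with adjacent free neighbors -> [0-2 ALLOC][3-5 ALLOC][6-7 ALLOC][8-14 ALLOC][15-45 FREE]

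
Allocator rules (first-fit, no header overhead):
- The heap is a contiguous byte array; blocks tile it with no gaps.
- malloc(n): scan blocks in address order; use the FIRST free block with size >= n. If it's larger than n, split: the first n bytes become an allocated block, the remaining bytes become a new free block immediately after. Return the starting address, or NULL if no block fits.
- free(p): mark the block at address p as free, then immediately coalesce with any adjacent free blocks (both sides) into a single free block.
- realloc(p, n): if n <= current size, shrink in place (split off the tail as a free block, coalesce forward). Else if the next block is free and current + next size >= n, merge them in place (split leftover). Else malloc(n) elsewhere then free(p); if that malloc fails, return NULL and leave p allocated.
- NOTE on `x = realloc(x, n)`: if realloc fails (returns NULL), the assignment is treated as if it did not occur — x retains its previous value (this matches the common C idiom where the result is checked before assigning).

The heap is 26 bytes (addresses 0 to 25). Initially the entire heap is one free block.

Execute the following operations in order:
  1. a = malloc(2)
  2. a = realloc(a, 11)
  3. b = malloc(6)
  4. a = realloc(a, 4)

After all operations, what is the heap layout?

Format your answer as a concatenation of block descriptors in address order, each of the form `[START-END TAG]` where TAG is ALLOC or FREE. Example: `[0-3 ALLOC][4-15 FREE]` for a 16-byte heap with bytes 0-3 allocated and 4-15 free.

Op 1: a = malloc(2) -> a = 0; heap: [0-1 ALLOC][2-25 FREE]
Op 2: a = realloc(a, 11) -> a = 0; heap: [0-10 ALLOC][11-25 FREE]
Op 3: b = malloc(6) -> b = 11; heap: [0-10 ALLOC][11-16 ALLOC][17-25 FREE]
Op 4: a = realloc(a, 4) -> a = 0; heap: [0-3 ALLOC][4-10 FREE][11-16 ALLOC][17-25 FREE]

Answer: [0-3 ALLOC][4-10 FREE][11-16 ALLOC][17-25 FREE]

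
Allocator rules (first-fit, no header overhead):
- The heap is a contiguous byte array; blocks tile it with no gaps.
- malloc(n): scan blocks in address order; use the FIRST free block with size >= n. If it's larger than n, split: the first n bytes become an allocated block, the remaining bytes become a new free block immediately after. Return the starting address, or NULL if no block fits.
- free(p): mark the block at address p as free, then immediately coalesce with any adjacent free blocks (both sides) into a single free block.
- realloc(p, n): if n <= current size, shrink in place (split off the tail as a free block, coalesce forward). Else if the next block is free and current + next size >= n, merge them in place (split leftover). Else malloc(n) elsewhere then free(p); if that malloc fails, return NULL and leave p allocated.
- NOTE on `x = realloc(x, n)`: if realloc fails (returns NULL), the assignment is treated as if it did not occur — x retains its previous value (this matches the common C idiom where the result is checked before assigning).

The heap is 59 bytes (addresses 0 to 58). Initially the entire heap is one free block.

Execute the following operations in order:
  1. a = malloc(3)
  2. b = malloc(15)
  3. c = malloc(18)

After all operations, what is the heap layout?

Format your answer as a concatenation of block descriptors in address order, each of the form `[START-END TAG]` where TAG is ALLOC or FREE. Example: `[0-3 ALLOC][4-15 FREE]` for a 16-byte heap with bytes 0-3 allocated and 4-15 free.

Op 1: a = malloc(3) -> a = 0; heap: [0-2 ALLOC][3-58 FREE]
Op 2: b = malloc(15) -> b = 3; heap: [0-2 ALLOC][3-17 ALLOC][18-58 FREE]
Op 3: c = malloc(18) -> c = 18; heap: [0-2 ALLOC][3-17 ALLOC][18-35 ALLOC][36-58 FREE]

Answer: [0-2 ALLOC][3-17 ALLOC][18-35 ALLOC][36-58 FREE]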